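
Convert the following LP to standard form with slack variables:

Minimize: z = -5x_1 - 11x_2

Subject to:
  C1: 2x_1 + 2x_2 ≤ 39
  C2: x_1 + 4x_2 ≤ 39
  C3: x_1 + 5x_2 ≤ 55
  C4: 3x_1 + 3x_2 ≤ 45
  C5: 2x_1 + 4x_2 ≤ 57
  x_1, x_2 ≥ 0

min z = -5x_1 - 11x_2

s.t.
  2x_1 + 2x_2 + s1 = 39
  x_1 + 4x_2 + s2 = 39
  x_1 + 5x_2 + s3 = 55
  3x_1 + 3x_2 + s4 = 45
  2x_1 + 4x_2 + s5 = 57
  x_1, x_2, s1, s2, s3, s4, s5 ≥ 0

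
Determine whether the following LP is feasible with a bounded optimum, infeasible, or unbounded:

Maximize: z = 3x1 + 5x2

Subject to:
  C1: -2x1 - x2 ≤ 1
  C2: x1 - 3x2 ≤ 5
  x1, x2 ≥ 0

Unbounded (objective can increase without bound)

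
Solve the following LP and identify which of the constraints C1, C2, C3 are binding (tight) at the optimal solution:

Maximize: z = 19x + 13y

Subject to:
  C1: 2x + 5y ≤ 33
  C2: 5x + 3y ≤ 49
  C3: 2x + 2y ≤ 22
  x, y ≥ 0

At x = 8, y = 3, compute slack b - a·x for each constraint:
  C1: 33 − 31 = 2  (slack)
  C2: 49 − 49 = 0  (binding)
  C3: 22 − 22 = 0  (binding)

Optimal: x = 8, y = 3
Binding: C2, C3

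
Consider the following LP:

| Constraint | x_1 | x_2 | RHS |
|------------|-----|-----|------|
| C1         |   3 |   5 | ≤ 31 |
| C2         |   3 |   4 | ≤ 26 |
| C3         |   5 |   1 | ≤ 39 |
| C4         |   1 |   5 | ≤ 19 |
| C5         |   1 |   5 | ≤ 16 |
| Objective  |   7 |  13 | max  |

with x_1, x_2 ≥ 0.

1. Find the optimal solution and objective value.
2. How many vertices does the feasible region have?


1. x_1 = 6, x_2 = 2, z = 68
2. 5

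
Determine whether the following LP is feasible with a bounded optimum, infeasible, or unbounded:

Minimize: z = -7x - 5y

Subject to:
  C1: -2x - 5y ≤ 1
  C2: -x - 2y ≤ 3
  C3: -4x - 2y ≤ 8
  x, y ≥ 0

Unbounded (objective can decrease without bound)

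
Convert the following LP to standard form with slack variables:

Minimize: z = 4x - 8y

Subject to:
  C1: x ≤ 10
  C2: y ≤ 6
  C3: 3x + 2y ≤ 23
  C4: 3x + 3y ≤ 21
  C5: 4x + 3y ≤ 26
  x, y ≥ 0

min z = 4x - 8y

s.t.
  x + s1 = 10
  y + s2 = 6
  3x + 2y + s3 = 23
  3x + 3y + s4 = 21
  4x + 3y + s5 = 26
  x, y, s1, s2, s3, s4, s5 ≥ 0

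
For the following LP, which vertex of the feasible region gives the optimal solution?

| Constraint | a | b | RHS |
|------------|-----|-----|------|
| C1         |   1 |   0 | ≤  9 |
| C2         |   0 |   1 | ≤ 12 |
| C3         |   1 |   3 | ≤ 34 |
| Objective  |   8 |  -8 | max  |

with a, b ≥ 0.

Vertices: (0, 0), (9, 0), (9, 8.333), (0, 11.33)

Evaluate the objective at each vertex of the feasible region:
  z(0, 0) = 0
  z(9, 0) = 72  ←
  z(9, 8.333) = 5.333
  z(0, 11.33) = -90.67
The maximum is at a = 9, b = 0.

(9, 0)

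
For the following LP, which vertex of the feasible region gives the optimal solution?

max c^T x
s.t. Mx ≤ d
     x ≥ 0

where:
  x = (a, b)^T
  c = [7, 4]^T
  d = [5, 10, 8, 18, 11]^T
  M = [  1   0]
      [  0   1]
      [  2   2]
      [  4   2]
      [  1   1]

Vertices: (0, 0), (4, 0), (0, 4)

Evaluate the objective at each vertex of the feasible region:
  z(0, 0) = 0
  z(4, 0) = 28  ←
  z(0, 4) = 16
The maximum is at a = 4, b = 0.

(4, 0)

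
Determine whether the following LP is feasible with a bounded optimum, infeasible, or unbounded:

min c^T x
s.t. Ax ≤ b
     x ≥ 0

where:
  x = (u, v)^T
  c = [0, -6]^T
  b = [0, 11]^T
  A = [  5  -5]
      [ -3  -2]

Unbounded (objective can decrease without bound)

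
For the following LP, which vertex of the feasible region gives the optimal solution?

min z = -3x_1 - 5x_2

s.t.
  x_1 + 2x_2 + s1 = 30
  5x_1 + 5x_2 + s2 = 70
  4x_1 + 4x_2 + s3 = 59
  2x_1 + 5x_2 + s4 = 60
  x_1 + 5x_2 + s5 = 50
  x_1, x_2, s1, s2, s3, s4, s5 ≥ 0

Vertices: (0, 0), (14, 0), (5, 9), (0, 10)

Evaluate the objective at each vertex of the feasible region:
  z(0, 0) = 0
  z(14, 0) = -42
  z(5, 9) = -60  ←
  z(0, 10) = -50
The minimum is at x_1 = 5, x_2 = 9.

(5, 9)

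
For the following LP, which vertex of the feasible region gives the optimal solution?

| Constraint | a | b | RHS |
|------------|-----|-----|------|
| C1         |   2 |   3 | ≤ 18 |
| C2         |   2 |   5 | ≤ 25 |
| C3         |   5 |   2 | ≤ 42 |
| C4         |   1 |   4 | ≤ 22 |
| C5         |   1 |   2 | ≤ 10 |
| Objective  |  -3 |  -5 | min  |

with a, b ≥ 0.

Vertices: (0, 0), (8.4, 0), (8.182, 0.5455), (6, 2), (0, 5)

Evaluate the objective at each vertex of the feasible region:
  z(0, 0) = 0
  z(8.4, 0) = -25.2
  z(8.182, 0.5455) = -27.27
  z(6, 2) = -28  ←
  z(0, 5) = -25
The minimum is at a = 6, b = 2.

(6, 2)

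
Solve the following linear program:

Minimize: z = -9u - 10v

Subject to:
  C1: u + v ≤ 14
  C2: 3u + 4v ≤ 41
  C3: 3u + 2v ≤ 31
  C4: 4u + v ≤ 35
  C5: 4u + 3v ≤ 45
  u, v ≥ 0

Evaluate the objective at each vertex of the feasible region:
  z(0, 0) = 0
  z(8.75, 0) = -78.75
  z(7.8, 3.8) = -108.2
  z(7, 5) = -113  ←
  z(0, 10.25) = -102.5
The minimum is at u = 7, v = 5.

u = 7, v = 5, z = -113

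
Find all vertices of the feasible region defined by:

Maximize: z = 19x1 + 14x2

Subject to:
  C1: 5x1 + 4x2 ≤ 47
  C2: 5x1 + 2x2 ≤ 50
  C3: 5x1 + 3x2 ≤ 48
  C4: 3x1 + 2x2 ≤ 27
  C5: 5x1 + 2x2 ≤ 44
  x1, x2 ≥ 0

(0, 0), (8.8, 0), (8.5, 0.75), (7, 3), (0, 11.75)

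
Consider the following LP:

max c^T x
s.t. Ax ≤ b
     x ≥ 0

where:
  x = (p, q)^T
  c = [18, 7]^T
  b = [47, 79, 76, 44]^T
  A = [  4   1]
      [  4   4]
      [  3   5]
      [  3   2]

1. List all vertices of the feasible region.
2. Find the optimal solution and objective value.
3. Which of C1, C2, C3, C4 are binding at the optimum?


1. (0, 0), (11.75, 0), (10, 7), (7.556, 10.67), (0, 15.2)
2. p = 10, q = 7, z = 229
3. C1, C4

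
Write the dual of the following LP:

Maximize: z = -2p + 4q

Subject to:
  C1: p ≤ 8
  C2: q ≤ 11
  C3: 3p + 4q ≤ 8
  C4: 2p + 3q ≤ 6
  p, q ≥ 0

Primal max cᵀx s.t. Ax ≤ b, x ≥ 0  →  Dual min bᵀy s.t. Aᵀy ≥ c, y ≥ 0.

Minimize: z = 8y1 + 11y2 + 8y3 + 6y4

Subject to:
  y1 + 3y3 + 2y4 ≥ -2
  y2 + 4y3 + 3y4 ≥ 4
  y1, y2, y3, y4 ≥ 0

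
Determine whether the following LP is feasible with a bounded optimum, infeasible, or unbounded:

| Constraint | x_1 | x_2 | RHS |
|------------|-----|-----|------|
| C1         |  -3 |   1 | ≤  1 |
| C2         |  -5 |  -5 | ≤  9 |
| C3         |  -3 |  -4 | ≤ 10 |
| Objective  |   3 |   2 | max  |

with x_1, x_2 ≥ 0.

Unbounded (objective can increase without bound)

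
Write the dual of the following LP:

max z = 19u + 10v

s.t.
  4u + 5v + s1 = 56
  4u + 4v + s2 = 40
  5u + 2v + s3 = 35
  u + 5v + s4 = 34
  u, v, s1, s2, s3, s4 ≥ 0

Primal max cᵀx s.t. Ax ≤ b, x ≥ 0  →  Dual min bᵀy s.t. Aᵀy ≥ c, y ≥ 0.

Minimize: z = 56y1 + 40y2 + 35y3 + 34y4

Subject to:
  4y1 + 4y2 + 5y3 + y4 ≥ 19
  5y1 + 4y2 + 2y3 + 5y4 ≥ 10
  y1, y2, y3, y4 ≥ 0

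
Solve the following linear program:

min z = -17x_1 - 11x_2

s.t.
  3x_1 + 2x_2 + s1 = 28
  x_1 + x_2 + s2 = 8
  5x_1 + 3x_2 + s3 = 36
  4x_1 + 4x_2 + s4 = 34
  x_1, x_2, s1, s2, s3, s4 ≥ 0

Evaluate the objective at each vertex of the feasible region:
  z(0, 0) = 0
  z(7.2, 0) = -122.4
  z(6, 2) = -124  ←
  z(0, 8) = -88
The minimum is at x_1 = 6, x_2 = 2.

x_1 = 6, x_2 = 2, z = -124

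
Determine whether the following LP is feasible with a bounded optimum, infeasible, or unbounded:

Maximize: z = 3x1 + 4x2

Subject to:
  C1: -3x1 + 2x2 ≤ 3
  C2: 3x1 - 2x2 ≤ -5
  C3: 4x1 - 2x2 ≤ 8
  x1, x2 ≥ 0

Infeasible (no feasible solution exists)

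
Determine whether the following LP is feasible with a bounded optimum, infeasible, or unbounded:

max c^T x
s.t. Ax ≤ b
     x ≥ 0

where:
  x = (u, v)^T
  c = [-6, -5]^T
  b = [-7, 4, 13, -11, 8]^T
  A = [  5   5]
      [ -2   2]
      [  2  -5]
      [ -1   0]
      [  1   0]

Infeasible (no feasible solution exists)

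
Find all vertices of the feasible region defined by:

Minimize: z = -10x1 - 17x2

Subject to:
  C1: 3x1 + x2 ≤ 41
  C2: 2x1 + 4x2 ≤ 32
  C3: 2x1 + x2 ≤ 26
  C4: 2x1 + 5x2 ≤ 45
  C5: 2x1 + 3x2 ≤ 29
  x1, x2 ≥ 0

(0, 0), (13, 0), (12.25, 1.5), (10, 3), (0, 8)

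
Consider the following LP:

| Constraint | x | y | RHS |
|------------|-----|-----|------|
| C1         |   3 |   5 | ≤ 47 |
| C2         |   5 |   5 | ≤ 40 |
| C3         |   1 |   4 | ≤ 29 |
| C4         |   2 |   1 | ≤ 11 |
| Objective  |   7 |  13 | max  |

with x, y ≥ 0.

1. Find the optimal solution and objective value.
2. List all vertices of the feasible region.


1. x = 1, y = 7, z = 98
2. (0, 0), (5.5, 0), (3, 5), (1, 7), (0, 7.25)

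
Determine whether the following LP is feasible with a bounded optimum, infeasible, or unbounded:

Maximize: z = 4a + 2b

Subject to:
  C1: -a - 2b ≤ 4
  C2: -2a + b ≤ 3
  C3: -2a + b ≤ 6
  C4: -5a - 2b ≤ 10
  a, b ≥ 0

Unbounded (objective can increase without bound)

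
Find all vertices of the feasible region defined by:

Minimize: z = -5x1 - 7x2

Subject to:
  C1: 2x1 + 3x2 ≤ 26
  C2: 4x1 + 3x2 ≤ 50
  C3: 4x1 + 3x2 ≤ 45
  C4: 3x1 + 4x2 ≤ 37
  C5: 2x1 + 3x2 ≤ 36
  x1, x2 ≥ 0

(0, 0), (11.25, 0), (9.857, 1.857), (7, 4), (0, 8.667)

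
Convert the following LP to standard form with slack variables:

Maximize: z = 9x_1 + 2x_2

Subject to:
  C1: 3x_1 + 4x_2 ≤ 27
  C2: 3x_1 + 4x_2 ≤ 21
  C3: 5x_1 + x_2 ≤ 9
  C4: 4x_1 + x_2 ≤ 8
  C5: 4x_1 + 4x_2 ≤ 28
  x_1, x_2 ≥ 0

max z = 9x_1 + 2x_2

s.t.
  3x_1 + 4x_2 + s1 = 27
  3x_1 + 4x_2 + s2 = 21
  5x_1 + x_2 + s3 = 9
  4x_1 + x_2 + s4 = 8
  4x_1 + 4x_2 + s5 = 28
  x_1, x_2, s1, s2, s3, s4, s5 ≥ 0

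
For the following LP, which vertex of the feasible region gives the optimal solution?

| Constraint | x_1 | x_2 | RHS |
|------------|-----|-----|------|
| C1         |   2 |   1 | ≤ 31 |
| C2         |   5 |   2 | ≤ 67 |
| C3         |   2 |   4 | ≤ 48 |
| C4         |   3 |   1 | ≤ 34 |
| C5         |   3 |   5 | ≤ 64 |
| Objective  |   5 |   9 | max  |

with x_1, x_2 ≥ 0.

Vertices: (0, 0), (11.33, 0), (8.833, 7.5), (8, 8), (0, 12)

Evaluate the objective at each vertex of the feasible region:
  z(0, 0) = 0
  z(11.33, 0) = 56.67
  z(8.833, 7.5) = 111.7
  z(8, 8) = 112  ←
  z(0, 12) = 108
The maximum is at x_1 = 8, x_2 = 8.

(8, 8)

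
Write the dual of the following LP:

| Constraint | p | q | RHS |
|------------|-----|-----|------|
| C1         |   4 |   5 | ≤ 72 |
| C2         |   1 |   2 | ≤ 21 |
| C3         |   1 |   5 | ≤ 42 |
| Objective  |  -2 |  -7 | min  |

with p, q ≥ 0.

Primal min cᵀx s.t. Ax ≤ b, x ≥ 0  →  Dual max −bᵀy s.t. Aᵀy ≥ −c, y ≥ 0.

Maximize: z = -72y1 - 21y2 - 42y3

Subject to:
  4y1 + y2 + y3 ≥ 2
  5y1 + 2y2 + 5y3 ≥ 7
  y1, y2, y3 ≥ 0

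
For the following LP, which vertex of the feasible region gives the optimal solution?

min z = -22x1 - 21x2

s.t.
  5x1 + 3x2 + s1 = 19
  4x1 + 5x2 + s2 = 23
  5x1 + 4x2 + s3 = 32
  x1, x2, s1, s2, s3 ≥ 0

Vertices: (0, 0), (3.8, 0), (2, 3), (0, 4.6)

Evaluate the objective at each vertex of the feasible region:
  z(0, 0) = 0
  z(3.8, 0) = -83.6
  z(2, 3) = -107  ←
  z(0, 4.6) = -96.6
The minimum is at x1 = 2, x2 = 3.

(2, 3)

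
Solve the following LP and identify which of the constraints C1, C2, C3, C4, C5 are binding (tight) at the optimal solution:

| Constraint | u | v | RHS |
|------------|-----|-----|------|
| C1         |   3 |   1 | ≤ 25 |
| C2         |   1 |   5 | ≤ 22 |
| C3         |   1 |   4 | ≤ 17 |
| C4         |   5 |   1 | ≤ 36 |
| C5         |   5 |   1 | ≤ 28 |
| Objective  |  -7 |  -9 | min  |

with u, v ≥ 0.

At u = 5, v = 3, compute slack b - a·x for each constraint:
  C1: 25 − 18 = 7  (slack)
  C2: 22 − 20 = 2  (slack)
  C3: 17 − 17 = 0  (binding)
  C4: 36 − 28 = 8  (slack)
  C5: 28 − 28 = 0  (binding)

Optimal: u = 5, v = 3
Binding: C3, C5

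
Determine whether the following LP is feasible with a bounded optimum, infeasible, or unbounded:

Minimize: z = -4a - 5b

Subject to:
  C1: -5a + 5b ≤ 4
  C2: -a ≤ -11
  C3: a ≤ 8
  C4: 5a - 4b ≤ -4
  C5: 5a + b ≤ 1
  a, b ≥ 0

Infeasible (no feasible solution exists)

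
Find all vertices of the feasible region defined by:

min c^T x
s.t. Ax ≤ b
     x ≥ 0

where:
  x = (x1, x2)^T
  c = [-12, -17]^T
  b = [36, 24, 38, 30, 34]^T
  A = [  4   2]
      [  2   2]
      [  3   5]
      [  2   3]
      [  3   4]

(0, 0), (9, 0), (7.6, 2.8), (6, 4), (0, 7.6)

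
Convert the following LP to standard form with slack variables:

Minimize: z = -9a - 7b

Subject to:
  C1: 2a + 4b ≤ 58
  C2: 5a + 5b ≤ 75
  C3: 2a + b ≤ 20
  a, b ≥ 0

min z = -9a - 7b

s.t.
  2a + 4b + s1 = 58
  5a + 5b + s2 = 75
  2a + b + s3 = 20
  a, b, s1, s2, s3 ≥ 0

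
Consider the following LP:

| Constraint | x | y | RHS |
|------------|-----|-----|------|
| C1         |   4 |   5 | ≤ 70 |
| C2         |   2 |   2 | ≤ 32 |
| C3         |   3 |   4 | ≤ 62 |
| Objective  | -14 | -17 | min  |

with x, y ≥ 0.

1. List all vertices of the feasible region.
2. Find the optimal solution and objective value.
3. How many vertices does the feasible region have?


1. (0, 0), (16, 0), (10, 6), (0, 14)
2. x = 10, y = 6, z = -242
3. 4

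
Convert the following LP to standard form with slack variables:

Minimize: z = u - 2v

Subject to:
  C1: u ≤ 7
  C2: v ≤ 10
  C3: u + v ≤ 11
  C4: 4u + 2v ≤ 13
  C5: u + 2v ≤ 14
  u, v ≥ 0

min z = u - 2v

s.t.
  u + s1 = 7
  v + s2 = 10
  u + v + s3 = 11
  4u + 2v + s4 = 13
  u + 2v + s5 = 14
  u, v, s1, s2, s3, s4, s5 ≥ 0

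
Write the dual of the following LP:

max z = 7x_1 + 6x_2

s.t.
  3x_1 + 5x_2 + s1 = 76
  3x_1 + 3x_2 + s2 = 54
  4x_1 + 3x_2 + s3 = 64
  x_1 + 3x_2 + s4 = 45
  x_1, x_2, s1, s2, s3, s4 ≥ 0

Primal max cᵀx s.t. Ax ≤ b, x ≥ 0  →  Dual min bᵀy s.t. Aᵀy ≥ c, y ≥ 0.

Minimize: z = 76y1 + 54y2 + 64y3 + 45y4

Subject to:
  3y1 + 3y2 + 4y3 + y4 ≥ 7
  5y1 + 3y2 + 3y3 + 3y4 ≥ 6
  y1, y2, y3, y4 ≥ 0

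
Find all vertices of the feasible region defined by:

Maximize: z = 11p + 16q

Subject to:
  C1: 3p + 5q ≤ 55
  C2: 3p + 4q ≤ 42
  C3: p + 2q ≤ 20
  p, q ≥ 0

(0, 0), (14, 0), (2, 9), (0, 10)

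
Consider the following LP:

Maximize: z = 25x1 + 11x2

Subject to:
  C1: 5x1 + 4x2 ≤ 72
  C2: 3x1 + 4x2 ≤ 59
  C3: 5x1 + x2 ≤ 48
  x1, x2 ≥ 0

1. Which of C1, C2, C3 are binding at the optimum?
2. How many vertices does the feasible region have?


1. C1, C3
2. 5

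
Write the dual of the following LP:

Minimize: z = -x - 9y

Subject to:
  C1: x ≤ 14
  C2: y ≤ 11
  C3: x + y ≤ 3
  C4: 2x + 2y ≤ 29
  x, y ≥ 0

Primal min cᵀx s.t. Ax ≤ b, x ≥ 0  →  Dual max −bᵀy s.t. Aᵀy ≥ −c, y ≥ 0.

Maximize: z = -14y1 - 11y2 - 3y3 - 29y4

Subject to:
  y1 + y3 + 2y4 ≥ 1
  y2 + y3 + 2y4 ≥ 9
  y1, y2, y3, y4 ≥ 0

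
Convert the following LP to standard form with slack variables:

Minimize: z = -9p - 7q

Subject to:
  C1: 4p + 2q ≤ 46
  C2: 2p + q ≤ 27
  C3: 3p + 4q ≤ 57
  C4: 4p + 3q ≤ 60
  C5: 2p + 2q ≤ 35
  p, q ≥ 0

min z = -9p - 7q

s.t.
  4p + 2q + s1 = 46
  2p + q + s2 = 27
  3p + 4q + s3 = 57
  4p + 3q + s4 = 60
  2p + 2q + s5 = 35
  p, q, s1, s2, s3, s4, s5 ≥ 0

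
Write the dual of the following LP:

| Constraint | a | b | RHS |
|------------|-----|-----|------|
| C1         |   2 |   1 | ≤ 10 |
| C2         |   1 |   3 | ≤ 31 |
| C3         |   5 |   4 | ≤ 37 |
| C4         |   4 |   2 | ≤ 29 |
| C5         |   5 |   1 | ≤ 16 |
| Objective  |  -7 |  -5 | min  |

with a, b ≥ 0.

Primal min cᵀx s.t. Ax ≤ b, x ≥ 0  →  Dual max −bᵀy s.t. Aᵀy ≥ −c, y ≥ 0.

Maximize: z = -10y1 - 31y2 - 37y3 - 29y4 - 16y5

Subject to:
  2y1 + y2 + 5y3 + 4y4 + 5y5 ≥ 7
  y1 + 3y2 + 4y3 + 2y4 + y5 ≥ 5
  y1, y2, y3, y4, y5 ≥ 0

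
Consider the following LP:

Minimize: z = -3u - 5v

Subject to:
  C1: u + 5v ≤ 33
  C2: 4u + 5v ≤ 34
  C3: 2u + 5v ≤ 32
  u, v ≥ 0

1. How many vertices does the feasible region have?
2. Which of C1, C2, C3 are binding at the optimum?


1. 4
2. C2, C3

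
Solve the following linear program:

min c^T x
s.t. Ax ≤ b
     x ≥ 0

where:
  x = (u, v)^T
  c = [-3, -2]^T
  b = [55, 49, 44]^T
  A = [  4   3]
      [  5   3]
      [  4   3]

Evaluate the objective at each vertex of the feasible region:
  z(0, 0) = 0
  z(9.8, 0) = -29.4
  z(5, 8) = -31  ←
  z(0, 14.67) = -29.33
The minimum is at u = 5, v = 8.

u = 5, v = 8, z = -31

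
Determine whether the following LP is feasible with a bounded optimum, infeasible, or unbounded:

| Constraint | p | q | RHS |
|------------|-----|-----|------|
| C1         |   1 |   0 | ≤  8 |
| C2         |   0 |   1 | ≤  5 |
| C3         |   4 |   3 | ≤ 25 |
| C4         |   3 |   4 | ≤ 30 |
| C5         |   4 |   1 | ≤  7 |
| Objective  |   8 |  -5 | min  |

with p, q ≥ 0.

Feasible with a bounded optimal solution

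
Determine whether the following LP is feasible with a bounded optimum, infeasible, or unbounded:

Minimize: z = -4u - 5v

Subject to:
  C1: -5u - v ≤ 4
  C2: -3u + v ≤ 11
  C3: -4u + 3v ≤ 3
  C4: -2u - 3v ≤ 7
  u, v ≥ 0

Unbounded (objective can decrease without bound)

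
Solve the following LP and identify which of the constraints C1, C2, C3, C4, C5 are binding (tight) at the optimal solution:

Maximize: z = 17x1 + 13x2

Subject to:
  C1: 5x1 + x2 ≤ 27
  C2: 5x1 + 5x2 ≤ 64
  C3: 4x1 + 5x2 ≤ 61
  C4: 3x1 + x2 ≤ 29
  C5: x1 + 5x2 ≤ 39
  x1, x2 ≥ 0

At x1 = 4, x2 = 7, compute slack b - a·x for each constraint:
  C1: 27 − 27 = 0  (binding)
  C2: 64 − 55 = 9  (slack)
  C3: 61 − 51 = 10  (slack)
  C4: 29 − 19 = 10  (slack)
  C5: 39 − 39 = 0  (binding)

Optimal: x1 = 4, x2 = 7
Binding: C1, C5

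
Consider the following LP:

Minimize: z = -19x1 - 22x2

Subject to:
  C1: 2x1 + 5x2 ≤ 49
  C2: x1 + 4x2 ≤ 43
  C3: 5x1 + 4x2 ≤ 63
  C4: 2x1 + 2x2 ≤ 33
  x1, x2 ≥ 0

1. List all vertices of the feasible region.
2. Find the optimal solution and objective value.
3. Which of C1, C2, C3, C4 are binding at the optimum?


1. (0, 0), (12.6, 0), (7, 7), (0, 9.8)
2. x1 = 7, x2 = 7, z = -287
3. C1, C3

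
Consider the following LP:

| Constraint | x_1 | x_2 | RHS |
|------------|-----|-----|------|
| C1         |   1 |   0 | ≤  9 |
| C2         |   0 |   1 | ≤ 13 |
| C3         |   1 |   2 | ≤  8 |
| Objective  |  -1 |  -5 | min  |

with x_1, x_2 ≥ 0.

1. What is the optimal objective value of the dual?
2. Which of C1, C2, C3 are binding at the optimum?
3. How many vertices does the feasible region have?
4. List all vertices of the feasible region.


1. -20
2. C3
3. 3
4. (0, 0), (8, 0), (0, 4)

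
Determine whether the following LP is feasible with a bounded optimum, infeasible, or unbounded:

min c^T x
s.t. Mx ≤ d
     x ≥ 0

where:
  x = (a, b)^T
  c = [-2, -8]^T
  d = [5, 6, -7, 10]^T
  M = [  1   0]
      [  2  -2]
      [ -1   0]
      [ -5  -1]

Infeasible (no feasible solution exists)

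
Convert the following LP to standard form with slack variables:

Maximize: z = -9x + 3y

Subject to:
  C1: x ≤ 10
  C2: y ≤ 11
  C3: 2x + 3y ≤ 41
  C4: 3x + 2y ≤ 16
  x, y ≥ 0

max z = -9x + 3y

s.t.
  x + s1 = 10
  y + s2 = 11
  2x + 3y + s3 = 41
  3x + 2y + s4 = 16
  x, y, s1, s2, s3, s4 ≥ 0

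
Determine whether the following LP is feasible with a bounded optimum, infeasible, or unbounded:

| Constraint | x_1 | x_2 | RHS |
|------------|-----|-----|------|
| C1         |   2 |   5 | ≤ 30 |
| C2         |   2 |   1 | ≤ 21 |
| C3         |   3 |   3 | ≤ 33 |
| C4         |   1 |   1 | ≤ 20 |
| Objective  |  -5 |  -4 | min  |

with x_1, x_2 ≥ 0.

Feasible with a bounded optimal solution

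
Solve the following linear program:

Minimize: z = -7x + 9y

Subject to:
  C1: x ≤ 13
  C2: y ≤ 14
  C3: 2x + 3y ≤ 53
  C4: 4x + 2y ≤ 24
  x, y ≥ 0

Evaluate the objective at each vertex of the feasible region:
  z(0, 0) = 0
  z(6, 0) = -42  ←
  z(0, 12) = 108
The minimum is at x = 6, y = 0.

x = 6, y = 0, z = -42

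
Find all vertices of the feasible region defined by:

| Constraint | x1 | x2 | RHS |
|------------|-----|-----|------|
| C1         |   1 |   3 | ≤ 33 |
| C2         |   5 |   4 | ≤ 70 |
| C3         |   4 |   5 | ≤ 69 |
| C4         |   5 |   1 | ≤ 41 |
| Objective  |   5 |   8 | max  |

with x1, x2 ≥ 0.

(0, 0), (8.2, 0), (6.476, 8.619), (6, 9), (0, 11)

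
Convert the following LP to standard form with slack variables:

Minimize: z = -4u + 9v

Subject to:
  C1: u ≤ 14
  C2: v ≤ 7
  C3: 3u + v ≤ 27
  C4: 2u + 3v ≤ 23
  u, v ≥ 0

min z = -4u + 9v

s.t.
  u + s1 = 14
  v + s2 = 7
  3u + v + s3 = 27
  2u + 3v + s4 = 23
  u, v, s1, s2, s3, s4 ≥ 0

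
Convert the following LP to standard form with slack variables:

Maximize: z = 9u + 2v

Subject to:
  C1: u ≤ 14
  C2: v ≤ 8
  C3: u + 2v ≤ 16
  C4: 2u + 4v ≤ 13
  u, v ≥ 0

max z = 9u + 2v

s.t.
  u + s1 = 14
  v + s2 = 8
  u + 2v + s3 = 16
  2u + 4v + s4 = 13
  u, v, s1, s2, s3, s4 ≥ 0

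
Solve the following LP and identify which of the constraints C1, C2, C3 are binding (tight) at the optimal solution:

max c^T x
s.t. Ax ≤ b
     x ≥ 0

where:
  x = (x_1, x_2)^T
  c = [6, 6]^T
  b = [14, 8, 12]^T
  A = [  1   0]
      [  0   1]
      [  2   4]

At x_1 = 6, x_2 = 0, compute slack b - a·x for each constraint:
  C1: 14 − 6 = 8  (slack)
  C2: 8 − 0 = 8  (slack)
  C3: 12 − 12 = 0  (binding)

Optimal: x_1 = 6, x_2 = 0
Binding: C3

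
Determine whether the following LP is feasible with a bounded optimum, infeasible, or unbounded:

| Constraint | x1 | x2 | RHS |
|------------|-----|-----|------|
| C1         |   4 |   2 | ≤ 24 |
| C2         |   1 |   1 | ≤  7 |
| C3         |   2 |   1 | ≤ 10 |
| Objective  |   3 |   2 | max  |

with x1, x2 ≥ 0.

Feasible with a bounded optimal solution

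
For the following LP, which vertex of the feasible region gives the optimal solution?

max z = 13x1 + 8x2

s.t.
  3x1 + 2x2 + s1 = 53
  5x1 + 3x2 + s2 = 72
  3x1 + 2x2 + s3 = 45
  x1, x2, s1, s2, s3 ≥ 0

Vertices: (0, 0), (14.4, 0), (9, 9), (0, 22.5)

Evaluate the objective at each vertex of the feasible region:
  z(0, 0) = 0
  z(14.4, 0) = 187.2
  z(9, 9) = 189  ←
  z(0, 22.5) = 180
The maximum is at x1 = 9, x2 = 9.

(9, 9)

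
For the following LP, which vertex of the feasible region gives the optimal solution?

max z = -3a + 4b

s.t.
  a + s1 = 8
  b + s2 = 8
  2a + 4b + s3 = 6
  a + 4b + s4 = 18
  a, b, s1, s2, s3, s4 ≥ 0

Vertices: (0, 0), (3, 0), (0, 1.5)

Evaluate the objective at each vertex of the feasible region:
  z(0, 0) = 0
  z(3, 0) = -9
  z(0, 1.5) = 6  ←
The maximum is at a = 0, b = 1.5.

(0, 1.5)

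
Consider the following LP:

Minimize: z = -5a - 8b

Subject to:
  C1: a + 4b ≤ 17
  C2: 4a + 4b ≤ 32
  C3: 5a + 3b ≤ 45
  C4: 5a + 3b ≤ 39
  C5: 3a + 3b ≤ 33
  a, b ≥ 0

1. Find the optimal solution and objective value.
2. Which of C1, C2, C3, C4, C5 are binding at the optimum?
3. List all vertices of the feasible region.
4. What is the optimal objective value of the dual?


1. a = 5, b = 3, z = -49
2. C1, C2
3. (0, 0), (7.8, 0), (7.5, 0.5), (5, 3), (0, 4.25)
4. -49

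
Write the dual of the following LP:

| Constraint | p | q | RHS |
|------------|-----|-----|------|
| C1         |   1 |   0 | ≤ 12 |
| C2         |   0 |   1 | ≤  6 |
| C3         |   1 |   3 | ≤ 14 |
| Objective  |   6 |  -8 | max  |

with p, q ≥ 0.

Primal max cᵀx s.t. Ax ≤ b, x ≥ 0  →  Dual min bᵀy s.t. Aᵀy ≥ c, y ≥ 0.

Minimize: z = 12y1 + 6y2 + 14y3

Subject to:
  y1 + y3 ≥ 6
  y2 + 3y3 ≥ -8
  y1, y2, y3 ≥ 0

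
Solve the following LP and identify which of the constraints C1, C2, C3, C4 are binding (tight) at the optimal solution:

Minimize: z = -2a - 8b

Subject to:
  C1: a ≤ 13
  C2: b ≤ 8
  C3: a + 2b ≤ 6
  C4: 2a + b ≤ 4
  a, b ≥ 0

At a = 0, b = 3, compute slack b - a·x for each constraint:
  C1: 13 − 0 = 13  (slack)
  C2: 8 − 3 = 5  (slack)
  C3: 6 − 6 = 0  (binding)
  C4: 4 − 3 = 1  (slack)

Optimal: a = 0, b = 3
Binding: C3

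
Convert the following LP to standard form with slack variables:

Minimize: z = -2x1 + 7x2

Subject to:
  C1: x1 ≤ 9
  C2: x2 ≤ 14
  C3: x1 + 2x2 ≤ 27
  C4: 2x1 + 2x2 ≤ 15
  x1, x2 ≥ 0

min z = -2x1 + 7x2

s.t.
  x1 + s1 = 9
  x2 + s2 = 14
  x1 + 2x2 + s3 = 27
  2x1 + 2x2 + s4 = 15
  x1, x2, s1, s2, s3, s4 ≥ 0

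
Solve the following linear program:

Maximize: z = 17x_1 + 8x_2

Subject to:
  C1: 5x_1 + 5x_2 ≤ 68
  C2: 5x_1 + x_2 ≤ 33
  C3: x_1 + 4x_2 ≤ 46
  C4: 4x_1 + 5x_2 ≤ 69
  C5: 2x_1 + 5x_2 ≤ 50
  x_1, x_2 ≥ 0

Evaluate the objective at each vertex of the feasible region:
  z(0, 0) = 0
  z(6.6, 0) = 112.2
  z(5, 8) = 149  ←
  z(0, 10) = 80
The maximum is at x_1 = 5, x_2 = 8.

x_1 = 5, x_2 = 8, z = 149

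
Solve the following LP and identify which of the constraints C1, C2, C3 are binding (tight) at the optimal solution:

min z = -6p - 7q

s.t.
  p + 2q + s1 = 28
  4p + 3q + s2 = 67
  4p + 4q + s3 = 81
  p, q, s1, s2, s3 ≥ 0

At p = 10, q = 9, compute slack b - a·x for each constraint:
  C1: 28 − 28 = 0  (binding)
  C2: 67 − 67 = 0  (binding)
  C3: 81 − 76 = 5  (slack)

Optimal: p = 10, q = 9
Binding: C1, C2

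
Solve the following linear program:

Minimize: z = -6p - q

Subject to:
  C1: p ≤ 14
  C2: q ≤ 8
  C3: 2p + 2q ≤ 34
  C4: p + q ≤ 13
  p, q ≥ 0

Evaluate the objective at each vertex of the feasible region:
  z(0, 0) = 0
  z(13, 0) = -78  ←
  z(5, 8) = -38
  z(0, 8) = -8
The minimum is at p = 13, q = 0.

p = 13, q = 0, z = -78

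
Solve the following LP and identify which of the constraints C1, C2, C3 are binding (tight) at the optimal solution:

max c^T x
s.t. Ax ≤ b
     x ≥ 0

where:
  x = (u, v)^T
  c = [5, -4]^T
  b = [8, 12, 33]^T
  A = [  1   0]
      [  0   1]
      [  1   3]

At u = 8, v = 0, compute slack b - a·x for each constraint:
  C1: 8 − 8 = 0  (binding)
  C2: 12 − 0 = 12  (slack)
  C3: 33 − 8 = 25  (slack)

Optimal: u = 8, v = 0
Binding: C1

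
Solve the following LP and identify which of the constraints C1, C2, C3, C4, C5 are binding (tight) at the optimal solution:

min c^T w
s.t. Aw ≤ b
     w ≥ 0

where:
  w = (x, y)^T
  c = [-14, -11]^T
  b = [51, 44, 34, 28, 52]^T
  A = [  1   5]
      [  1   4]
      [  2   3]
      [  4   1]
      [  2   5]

At x = 5, y = 8, compute slack b - a·x for each constraint:
  C1: 51 − 45 = 6  (slack)
  C2: 44 − 37 = 7  (slack)
  C3: 34 − 34 = 0  (binding)
  C4: 28 − 28 = 0  (binding)
  C5: 52 − 50 = 2  (slack)

Optimal: x = 5, y = 8
Binding: C3, C4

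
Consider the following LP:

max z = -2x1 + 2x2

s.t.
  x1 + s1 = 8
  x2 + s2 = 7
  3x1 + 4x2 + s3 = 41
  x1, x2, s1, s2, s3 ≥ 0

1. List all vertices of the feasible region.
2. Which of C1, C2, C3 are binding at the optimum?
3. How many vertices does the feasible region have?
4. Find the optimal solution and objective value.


1. (0, 0), (8, 0), (8, 4.25), (4.333, 7), (0, 7)
2. C2
3. 5
4. x1 = 0, x2 = 7, z = 14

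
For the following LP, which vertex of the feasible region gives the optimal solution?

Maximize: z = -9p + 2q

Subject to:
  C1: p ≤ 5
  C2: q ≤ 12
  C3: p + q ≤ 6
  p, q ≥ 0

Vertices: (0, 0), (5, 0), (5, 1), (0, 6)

Evaluate the objective at each vertex of the feasible region:
  z(0, 0) = 0
  z(5, 0) = -45
  z(5, 1) = -43
  z(0, 6) = 12  ←
The maximum is at p = 0, q = 6.

(0, 6)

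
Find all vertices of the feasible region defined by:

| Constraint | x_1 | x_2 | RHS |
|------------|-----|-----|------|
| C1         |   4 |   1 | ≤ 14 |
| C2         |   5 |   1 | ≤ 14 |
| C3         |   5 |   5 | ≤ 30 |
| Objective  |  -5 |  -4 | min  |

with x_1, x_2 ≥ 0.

(0, 0), (2.8, 0), (2, 4), (0, 6)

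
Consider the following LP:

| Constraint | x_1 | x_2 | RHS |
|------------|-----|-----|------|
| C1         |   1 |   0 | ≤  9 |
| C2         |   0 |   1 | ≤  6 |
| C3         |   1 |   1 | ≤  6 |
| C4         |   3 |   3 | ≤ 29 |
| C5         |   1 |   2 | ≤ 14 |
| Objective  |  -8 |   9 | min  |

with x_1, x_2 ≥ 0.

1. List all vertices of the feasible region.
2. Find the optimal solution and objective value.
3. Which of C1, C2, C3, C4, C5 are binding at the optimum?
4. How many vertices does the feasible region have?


1. (0, 0), (6, 0), (0, 6)
2. x_1 = 6, x_2 = 0, z = -48
3. C3
4. 3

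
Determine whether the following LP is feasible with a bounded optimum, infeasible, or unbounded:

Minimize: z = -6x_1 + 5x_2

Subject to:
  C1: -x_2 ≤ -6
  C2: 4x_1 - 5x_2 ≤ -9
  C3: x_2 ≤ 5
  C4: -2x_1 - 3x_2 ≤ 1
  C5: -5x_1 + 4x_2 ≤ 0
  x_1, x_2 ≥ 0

Infeasible (no feasible solution exists)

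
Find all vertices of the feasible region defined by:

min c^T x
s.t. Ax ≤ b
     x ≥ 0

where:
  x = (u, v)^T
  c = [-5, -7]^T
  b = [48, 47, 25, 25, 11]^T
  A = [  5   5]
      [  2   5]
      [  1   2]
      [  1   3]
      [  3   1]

(0, 0), (3.667, 0), (1, 8), (0, 8.333)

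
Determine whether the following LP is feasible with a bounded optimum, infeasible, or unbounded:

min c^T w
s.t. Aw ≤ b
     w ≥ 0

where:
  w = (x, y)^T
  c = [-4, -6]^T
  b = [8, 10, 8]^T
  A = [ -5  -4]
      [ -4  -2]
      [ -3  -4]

Unbounded (objective can decrease without bound)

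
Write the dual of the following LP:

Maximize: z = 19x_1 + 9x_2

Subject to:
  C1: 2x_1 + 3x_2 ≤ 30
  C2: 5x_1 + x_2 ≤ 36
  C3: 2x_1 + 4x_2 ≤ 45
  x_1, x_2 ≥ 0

Primal max cᵀx s.t. Ax ≤ b, x ≥ 0  →  Dual min bᵀy s.t. Aᵀy ≥ c, y ≥ 0.

Minimize: z = 30y1 + 36y2 + 45y3

Subject to:
  2y1 + 5y2 + 2y3 ≥ 19
  3y1 + y2 + 4y3 ≥ 9
  y1, y2, y3 ≥ 0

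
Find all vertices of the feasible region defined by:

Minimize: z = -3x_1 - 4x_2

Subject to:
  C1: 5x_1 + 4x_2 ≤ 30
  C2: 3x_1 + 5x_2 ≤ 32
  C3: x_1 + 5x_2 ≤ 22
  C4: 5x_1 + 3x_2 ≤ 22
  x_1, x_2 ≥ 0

(0, 0), (4.4, 0), (2, 4), (0, 4.4)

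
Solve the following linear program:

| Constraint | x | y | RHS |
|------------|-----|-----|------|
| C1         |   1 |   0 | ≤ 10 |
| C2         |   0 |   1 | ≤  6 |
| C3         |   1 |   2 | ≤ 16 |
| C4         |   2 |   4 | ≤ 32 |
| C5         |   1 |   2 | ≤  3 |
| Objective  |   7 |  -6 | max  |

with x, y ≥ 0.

Evaluate the objective at each vertex of the feasible region:
  z(0, 0) = 0
  z(3, 0) = 21  ←
  z(0, 1.5) = -9
The maximum is at x = 3, y = 0.

x = 3, y = 0, z = 21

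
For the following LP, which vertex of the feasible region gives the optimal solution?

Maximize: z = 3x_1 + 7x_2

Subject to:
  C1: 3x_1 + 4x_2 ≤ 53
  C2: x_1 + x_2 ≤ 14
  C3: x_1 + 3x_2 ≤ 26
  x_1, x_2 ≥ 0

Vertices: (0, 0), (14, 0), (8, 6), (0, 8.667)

Evaluate the objective at each vertex of the feasible region:
  z(0, 0) = 0
  z(14, 0) = 42
  z(8, 6) = 66  ←
  z(0, 8.667) = 60.67
The maximum is at x_1 = 8, x_2 = 6.

(8, 6)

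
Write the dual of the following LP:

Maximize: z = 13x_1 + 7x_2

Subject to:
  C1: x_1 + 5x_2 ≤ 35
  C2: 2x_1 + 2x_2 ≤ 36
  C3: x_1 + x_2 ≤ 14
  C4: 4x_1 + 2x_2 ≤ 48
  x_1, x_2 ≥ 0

Primal max cᵀx s.t. Ax ≤ b, x ≥ 0  →  Dual min bᵀy s.t. Aᵀy ≥ c, y ≥ 0.

Minimize: z = 35y1 + 36y2 + 14y3 + 48y4

Subject to:
  y1 + 2y2 + y3 + 4y4 ≥ 13
  5y1 + 2y2 + y3 + 2y4 ≥ 7
  y1, y2, y3, y4 ≥ 0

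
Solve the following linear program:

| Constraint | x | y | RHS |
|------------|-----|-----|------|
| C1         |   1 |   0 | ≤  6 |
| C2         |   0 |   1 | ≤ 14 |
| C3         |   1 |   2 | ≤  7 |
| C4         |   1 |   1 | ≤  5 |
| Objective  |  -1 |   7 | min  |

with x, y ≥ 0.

Evaluate the objective at each vertex of the feasible region:
  z(0, 0) = 0
  z(5, 0) = -5  ←
  z(3, 2) = 11
  z(0, 3.5) = 24.5
The minimum is at x = 5, y = 0.

x = 5, y = 0, z = -5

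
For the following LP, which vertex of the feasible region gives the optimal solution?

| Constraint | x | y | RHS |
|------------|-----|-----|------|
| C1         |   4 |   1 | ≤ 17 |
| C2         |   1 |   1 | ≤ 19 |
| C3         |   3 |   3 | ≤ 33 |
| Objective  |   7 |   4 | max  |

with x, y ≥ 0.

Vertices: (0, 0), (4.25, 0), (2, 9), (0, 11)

Evaluate the objective at each vertex of the feasible region:
  z(0, 0) = 0
  z(4.25, 0) = 29.75
  z(2, 9) = 50  ←
  z(0, 11) = 44
The maximum is at x = 2, y = 9.

(2, 9)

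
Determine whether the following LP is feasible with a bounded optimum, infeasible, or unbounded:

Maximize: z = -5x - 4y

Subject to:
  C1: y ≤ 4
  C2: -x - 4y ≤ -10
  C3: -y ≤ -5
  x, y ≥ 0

Infeasible (no feasible solution exists)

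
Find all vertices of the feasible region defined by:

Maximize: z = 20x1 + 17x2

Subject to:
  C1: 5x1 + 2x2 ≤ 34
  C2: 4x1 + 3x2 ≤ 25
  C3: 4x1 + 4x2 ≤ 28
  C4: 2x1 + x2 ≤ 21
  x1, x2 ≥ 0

(0, 0), (6.25, 0), (4, 3), (0, 7)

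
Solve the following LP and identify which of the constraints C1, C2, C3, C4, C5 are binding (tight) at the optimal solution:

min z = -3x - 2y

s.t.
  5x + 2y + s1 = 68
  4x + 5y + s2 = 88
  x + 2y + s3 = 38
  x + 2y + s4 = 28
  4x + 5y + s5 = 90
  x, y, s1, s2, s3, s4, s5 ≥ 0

At x = 10, y = 9, compute slack b - a·x for each constraint:
  C1: 68 − 68 = 0  (binding)
  C2: 88 − 85 = 3  (slack)
  C3: 38 − 28 = 10  (slack)
  C4: 28 − 28 = 0  (binding)
  C5: 90 − 85 = 5  (slack)

Optimal: x = 10, y = 9
Binding: C1, C4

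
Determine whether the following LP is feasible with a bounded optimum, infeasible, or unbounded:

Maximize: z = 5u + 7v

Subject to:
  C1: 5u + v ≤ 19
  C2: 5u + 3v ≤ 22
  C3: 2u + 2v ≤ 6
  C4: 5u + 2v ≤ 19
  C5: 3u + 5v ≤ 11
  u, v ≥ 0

Feasible with a bounded optimal solution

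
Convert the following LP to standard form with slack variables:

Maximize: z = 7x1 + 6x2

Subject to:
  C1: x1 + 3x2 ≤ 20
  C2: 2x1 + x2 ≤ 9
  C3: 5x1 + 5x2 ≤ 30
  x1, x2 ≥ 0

max z = 7x1 + 6x2

s.t.
  x1 + 3x2 + s1 = 20
  2x1 + x2 + s2 = 9
  5x1 + 5x2 + s3 = 30
  x1, x2, s1, s2, s3 ≥ 0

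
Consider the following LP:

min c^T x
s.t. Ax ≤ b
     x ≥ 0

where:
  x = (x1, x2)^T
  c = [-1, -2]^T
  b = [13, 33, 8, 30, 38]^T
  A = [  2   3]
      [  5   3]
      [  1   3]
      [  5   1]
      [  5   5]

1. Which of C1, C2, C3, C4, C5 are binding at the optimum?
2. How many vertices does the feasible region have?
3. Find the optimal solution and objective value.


1. C1, C3
2. 5
3. x1 = 5, x2 = 1, z = -7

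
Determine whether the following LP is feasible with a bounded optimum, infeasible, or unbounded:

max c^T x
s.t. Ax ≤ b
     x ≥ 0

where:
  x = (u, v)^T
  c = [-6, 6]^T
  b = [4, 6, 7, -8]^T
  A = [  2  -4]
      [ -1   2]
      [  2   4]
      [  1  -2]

Infeasible (no feasible solution exists)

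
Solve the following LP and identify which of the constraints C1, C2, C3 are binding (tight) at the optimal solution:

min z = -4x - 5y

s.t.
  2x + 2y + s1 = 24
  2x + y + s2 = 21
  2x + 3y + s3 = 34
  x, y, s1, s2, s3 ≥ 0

At x = 2, y = 10, compute slack b - a·x for each constraint:
  C1: 24 − 24 = 0  (binding)
  C2: 21 − 14 = 7  (slack)
  C3: 34 − 34 = 0  (binding)

Optimal: x = 2, y = 10
Binding: C1, C3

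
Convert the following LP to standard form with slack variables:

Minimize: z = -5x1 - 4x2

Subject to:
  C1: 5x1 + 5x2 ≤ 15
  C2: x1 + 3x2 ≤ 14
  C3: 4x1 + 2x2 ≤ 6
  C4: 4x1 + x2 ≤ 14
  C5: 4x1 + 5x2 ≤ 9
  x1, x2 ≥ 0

min z = -5x1 - 4x2

s.t.
  5x1 + 5x2 + s1 = 15
  x1 + 3x2 + s2 = 14
  4x1 + 2x2 + s3 = 6
  4x1 + x2 + s4 = 14
  4x1 + 5x2 + s5 = 9
  x1, x2, s1, s2, s3, s4, s5 ≥ 0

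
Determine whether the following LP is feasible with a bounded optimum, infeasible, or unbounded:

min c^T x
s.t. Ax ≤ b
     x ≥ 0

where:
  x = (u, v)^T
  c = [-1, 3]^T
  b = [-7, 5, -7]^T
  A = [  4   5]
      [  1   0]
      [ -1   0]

Infeasible (no feasible solution exists)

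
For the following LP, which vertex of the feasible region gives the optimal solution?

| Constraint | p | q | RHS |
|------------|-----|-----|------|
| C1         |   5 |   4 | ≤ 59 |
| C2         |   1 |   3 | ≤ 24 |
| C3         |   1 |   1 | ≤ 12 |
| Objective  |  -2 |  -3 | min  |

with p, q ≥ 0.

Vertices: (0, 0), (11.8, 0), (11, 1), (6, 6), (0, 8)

Evaluate the objective at each vertex of the feasible region:
  z(0, 0) = 0
  z(11.8, 0) = -23.6
  z(11, 1) = -25
  z(6, 6) = -30  ←
  z(0, 8) = -24
The minimum is at p = 6, q = 6.

(6, 6)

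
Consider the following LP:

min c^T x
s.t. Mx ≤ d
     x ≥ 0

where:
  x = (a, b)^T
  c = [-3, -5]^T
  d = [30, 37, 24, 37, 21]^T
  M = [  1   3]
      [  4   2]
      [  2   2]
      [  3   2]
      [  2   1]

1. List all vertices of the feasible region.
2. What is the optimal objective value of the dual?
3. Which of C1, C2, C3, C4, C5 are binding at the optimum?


1. (0, 0), (9.25, 0), (6.5, 5.5), (3, 9), (0, 10)
2. -54
3. C1, C3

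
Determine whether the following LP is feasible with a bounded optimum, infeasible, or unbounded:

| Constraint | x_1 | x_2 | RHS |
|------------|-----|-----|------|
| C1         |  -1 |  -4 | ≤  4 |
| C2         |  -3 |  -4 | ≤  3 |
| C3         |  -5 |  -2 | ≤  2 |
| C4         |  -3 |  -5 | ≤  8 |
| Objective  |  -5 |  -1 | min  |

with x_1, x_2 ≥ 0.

Unbounded (objective can decrease without bound)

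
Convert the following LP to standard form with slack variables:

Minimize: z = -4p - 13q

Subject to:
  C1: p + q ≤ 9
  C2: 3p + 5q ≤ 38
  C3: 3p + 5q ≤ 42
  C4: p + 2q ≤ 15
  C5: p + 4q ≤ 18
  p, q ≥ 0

min z = -4p - 13q

s.t.
  p + q + s1 = 9
  3p + 5q + s2 = 38
  3p + 5q + s3 = 42
  p + 2q + s4 = 15
  p + 4q + s5 = 18
  p, q, s1, s2, s3, s4, s5 ≥ 0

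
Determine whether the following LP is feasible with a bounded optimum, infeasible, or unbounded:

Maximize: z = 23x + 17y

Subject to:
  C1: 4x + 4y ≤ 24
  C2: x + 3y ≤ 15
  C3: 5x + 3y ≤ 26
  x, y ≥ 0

Feasible with a bounded optimal solution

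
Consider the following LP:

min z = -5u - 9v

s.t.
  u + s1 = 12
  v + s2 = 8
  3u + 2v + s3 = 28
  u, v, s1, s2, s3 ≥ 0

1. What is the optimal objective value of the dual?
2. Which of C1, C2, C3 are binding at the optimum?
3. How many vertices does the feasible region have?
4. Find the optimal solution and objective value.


1. -92
2. C2, C3
3. 4
4. u = 4, v = 8, z = -92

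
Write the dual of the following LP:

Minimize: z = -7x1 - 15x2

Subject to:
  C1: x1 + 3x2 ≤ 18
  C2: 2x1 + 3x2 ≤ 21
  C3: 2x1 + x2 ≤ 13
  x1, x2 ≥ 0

Primal min cᵀx s.t. Ax ≤ b, x ≥ 0  →  Dual max −bᵀy s.t. Aᵀy ≥ −c, y ≥ 0.

Maximize: z = -18y1 - 21y2 - 13y3

Subject to:
  y1 + 2y2 + 2y3 ≥ 7
  3y1 + 3y2 + y3 ≥ 15
  y1, y2, y3 ≥ 0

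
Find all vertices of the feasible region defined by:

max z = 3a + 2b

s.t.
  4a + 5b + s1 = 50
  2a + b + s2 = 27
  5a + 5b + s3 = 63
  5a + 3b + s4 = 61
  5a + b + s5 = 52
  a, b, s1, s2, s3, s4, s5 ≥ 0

(0, 0), (10.4, 0), (10, 2), (0, 10)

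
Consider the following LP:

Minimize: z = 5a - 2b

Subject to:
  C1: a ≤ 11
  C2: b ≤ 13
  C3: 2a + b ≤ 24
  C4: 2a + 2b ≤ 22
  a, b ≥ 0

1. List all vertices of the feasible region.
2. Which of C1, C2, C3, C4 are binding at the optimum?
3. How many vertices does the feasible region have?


1. (0, 0), (11, 0), (0, 11)
2. C4
3. 3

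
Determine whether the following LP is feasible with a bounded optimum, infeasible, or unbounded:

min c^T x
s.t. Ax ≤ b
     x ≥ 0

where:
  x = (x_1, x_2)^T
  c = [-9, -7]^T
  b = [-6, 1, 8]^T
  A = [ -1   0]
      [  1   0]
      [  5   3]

Infeasible (no feasible solution exists)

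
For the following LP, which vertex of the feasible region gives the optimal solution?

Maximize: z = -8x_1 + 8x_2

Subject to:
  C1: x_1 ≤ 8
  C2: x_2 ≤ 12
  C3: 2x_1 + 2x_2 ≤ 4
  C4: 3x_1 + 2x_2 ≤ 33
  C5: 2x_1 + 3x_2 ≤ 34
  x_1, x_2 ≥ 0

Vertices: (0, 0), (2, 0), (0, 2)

Evaluate the objective at each vertex of the feasible region:
  z(0, 0) = 0
  z(2, 0) = -16
  z(0, 2) = 16  ←
The maximum is at x_1 = 0, x_2 = 2.

(0, 2)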